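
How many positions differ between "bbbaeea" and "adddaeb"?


Comparing "bbbaeea" and "adddaeb" position by position:
  Position 0: 'b' vs 'a' => DIFFER
  Position 1: 'b' vs 'd' => DIFFER
  Position 2: 'b' vs 'd' => DIFFER
  Position 3: 'a' vs 'd' => DIFFER
  Position 4: 'e' vs 'a' => DIFFER
  Position 5: 'e' vs 'e' => same
  Position 6: 'a' vs 'b' => DIFFER
Positions that differ: 6

6


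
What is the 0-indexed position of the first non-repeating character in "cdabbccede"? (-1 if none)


Input: cdabbccede
Character frequencies:
  'a': 1
  'b': 2
  'c': 3
  'd': 2
  'e': 2
Scanning left to right for freq == 1:
  Position 0 ('c'): freq=3, skip
  Position 1 ('d'): freq=2, skip
  Position 2 ('a'): unique! => answer = 2

2


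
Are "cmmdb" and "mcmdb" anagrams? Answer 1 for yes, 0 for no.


Strings: "cmmdb", "mcmdb"
Sorted first:  bcdmm
Sorted second: bcdmm
Sorted forms match => anagrams

1


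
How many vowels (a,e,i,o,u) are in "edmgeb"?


Input: edmgeb
Checking each character:
  'e' at position 0: vowel (running total: 1)
  'd' at position 1: consonant
  'm' at position 2: consonant
  'g' at position 3: consonant
  'e' at position 4: vowel (running total: 2)
  'b' at position 5: consonant
Total vowels: 2

2


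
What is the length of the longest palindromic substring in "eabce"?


Input: "eabce"
Checking substrings for palindromes:
  No multi-char palindromic substrings found
Longest palindromic substring: "e" with length 1

1


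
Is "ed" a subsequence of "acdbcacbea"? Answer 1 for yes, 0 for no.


Check if "ed" is a subsequence of "acdbcacbea"
Greedy scan:
  Position 0 ('a'): no match needed
  Position 1 ('c'): no match needed
  Position 2 ('d'): no match needed
  Position 3 ('b'): no match needed
  Position 4 ('c'): no match needed
  Position 5 ('a'): no match needed
  Position 6 ('c'): no match needed
  Position 7 ('b'): no match needed
  Position 8 ('e'): matches sub[0] = 'e'
  Position 9 ('a'): no match needed
Only matched 1/2 characters => not a subsequence

0


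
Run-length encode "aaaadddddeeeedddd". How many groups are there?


Input: aaaadddddeeeedddd
Scanning for consecutive runs:
  Group 1: 'a' x 4 (positions 0-3)
  Group 2: 'd' x 5 (positions 4-8)
  Group 3: 'e' x 4 (positions 9-12)
  Group 4: 'd' x 4 (positions 13-16)
Total groups: 4

4


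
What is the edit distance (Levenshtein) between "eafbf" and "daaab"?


Computing edit distance: "eafbf" -> "daaab"
DP table:
           d    a    a    a    b
      0    1    2    3    4    5
  e   1    1    2    3    4    5
  a   2    2    1    2    3    4
  f   3    3    2    2    3    4
  b   4    4    3    3    3    3
  f   5    5    4    4    4    4
Edit distance = dp[5][5] = 4

4


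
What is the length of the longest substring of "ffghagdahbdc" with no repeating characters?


Input: "ffghagdahbdc"
Sliding window (track last position of each char):
  Position 0 ('f'): window [0,0] length 1 -- new best
  Position 1 ('f'): repeat (last at 0), move window start to 1
  Position 1 ('f'): window [1,1] length 1
  Position 2 ('g'): window [1,2] length 2 -- new best
  Position 3 ('h'): window [1,3] length 3 -- new best
  Position 4 ('a'): window [1,4] length 4 -- new best
  Position 5 ('g'): repeat (last at 2), move window start to 3
  Position 5 ('g'): window [3,5] length 3
  Position 6 ('d'): window [3,6] length 4
  Position 7 ('a'): repeat (last at 4), move window start to 5
  Position 7 ('a'): window [5,7] length 3
  Position 8 ('h'): window [5,8] length 4
  Position 9 ('b'): window [5,9] length 5 -- new best
  Position 10 ('d'): repeat (last at 6), move window start to 7
  Position 10 ('d'): window [7,10] length 4
  Position 11 ('c'): window [7,11] length 5
Longest substring with no repeats: "gdahb" with length 5

5


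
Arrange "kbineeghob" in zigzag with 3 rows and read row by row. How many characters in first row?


Zigzag "kbineeghob" into 3 rows:
Placing characters:
  'k' => row 0
  'b' => row 1
  'i' => row 2
  'n' => row 1
  'e' => row 0
  'e' => row 1
  'g' => row 2
  'h' => row 1
  'o' => row 0
  'b' => row 1
Rows:
  Row 0: "keo"
  Row 1: "bnehb"
  Row 2: "ig"
First row length: 3

3


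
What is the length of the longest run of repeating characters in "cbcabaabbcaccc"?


Input: "cbcabaabbcaccc"
Scanning for longest run:
  Position 1 ('b'): new char, reset run to 1
  Position 2 ('c'): new char, reset run to 1
  Position 3 ('a'): new char, reset run to 1
  Position 4 ('b'): new char, reset run to 1
  Position 5 ('a'): new char, reset run to 1
  Position 6 ('a'): continues run of 'a', length=2
  Position 7 ('b'): new char, reset run to 1
  Position 8 ('b'): continues run of 'b', length=2
  Position 9 ('c'): new char, reset run to 1
  Position 10 ('a'): new char, reset run to 1
  Position 11 ('c'): new char, reset run to 1
  Position 12 ('c'): continues run of 'c', length=2
  Position 13 ('c'): continues run of 'c', length=3
Longest run: 'c' with length 3

3


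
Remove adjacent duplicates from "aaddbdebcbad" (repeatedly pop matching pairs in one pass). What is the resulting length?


Input: aaddbdebcbad
Stack-based adjacent duplicate removal:
  Read 'a': push. Stack: a
  Read 'a': matches stack top 'a' => pop. Stack: (empty)
  Read 'd': push. Stack: d
  Read 'd': matches stack top 'd' => pop. Stack: (empty)
  Read 'b': push. Stack: b
  Read 'd': push. Stack: bd
  Read 'e': push. Stack: bde
  Read 'b': push. Stack: bdeb
  Read 'c': push. Stack: bdebc
  Read 'b': push. Stack: bdebcb
  Read 'a': push. Stack: bdebcba
  Read 'd': push. Stack: bdebcbad
Final stack: "bdebcbad" (length 8)

8


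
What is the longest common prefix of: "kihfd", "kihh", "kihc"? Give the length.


Words: kihfd, kihh, kihc
  Position 0: all 'k' => match
  Position 1: all 'i' => match
  Position 2: all 'h' => match
  Position 3: ('f', 'h', 'c') => mismatch, stop
LCP = "kih" (length 3)

3


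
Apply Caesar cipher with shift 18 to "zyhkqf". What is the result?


Caesar cipher: shift "zyhkqf" by 18
  'z' (pos 25) + 18 = pos 17 = 'r'
  'y' (pos 24) + 18 = pos 16 = 'q'
  'h' (pos 7) + 18 = pos 25 = 'z'
  'k' (pos 10) + 18 = pos 2 = 'c'
  'q' (pos 16) + 18 = pos 8 = 'i'
  'f' (pos 5) + 18 = pos 23 = 'x'
Result: rqzcix

rqzcix


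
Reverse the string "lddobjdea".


Input: lddobjdea
Reading characters right to left:
  Position 8: 'a'
  Position 7: 'e'
  Position 6: 'd'
  Position 5: 'j'
  Position 4: 'b'
  Position 3: 'o'
  Position 2: 'd'
  Position 1: 'd'
  Position 0: 'l'
Reversed: aedjboddl

aedjboddl


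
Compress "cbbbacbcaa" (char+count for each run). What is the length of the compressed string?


Input: cbbbacbcaa
Runs:
  'c' x 1 => "c1"
  'b' x 3 => "b3"
  'a' x 1 => "a1"
  'c' x 1 => "c1"
  'b' x 1 => "b1"
  'c' x 1 => "c1"
  'a' x 2 => "a2"
Compressed: "c1b3a1c1b1c1a2"
Compressed length: 14

14


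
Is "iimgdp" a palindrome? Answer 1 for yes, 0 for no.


Input: iimgdp
Reversed: pdgmii
  Compare pos 0 ('i') with pos 5 ('p'): MISMATCH
  Compare pos 1 ('i') with pos 4 ('d'): MISMATCH
  Compare pos 2 ('m') with pos 3 ('g'): MISMATCH
Result: not a palindrome

0


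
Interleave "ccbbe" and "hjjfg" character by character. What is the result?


Interleaving "ccbbe" and "hjjfg":
  Position 0: 'c' from first, 'h' from second => "ch"
  Position 1: 'c' from first, 'j' from second => "cj"
  Position 2: 'b' from first, 'j' from second => "bj"
  Position 3: 'b' from first, 'f' from second => "bf"
  Position 4: 'e' from first, 'g' from second => "eg"
Result: chcjbjbfeg

chcjbjbfeg


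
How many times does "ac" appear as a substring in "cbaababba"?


Searching for "ac" in "cbaababba"
Scanning each position:
  Position 0: "cb" => no
  Position 1: "ba" => no
  Position 2: "aa" => no
  Position 3: "ab" => no
  Position 4: "ba" => no
  Position 5: "ab" => no
  Position 6: "bb" => no
  Position 7: "ba" => no
Total occurrences: 0

0


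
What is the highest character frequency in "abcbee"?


Input: abcbee
Character counts:
  'a': 1
  'b': 2
  'c': 1
  'e': 2
Maximum frequency: 2

2


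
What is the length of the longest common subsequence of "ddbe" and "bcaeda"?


LCS of "ddbe" and "bcaeda"
DP table:
           b    c    a    e    d    a
      0    0    0    0    0    0    0
  d   0    0    0    0    0    1    1
  d   0    0    0    0    0    1    1
  b   0    1    1    1    1    1    1
  e   0    1    1    1    2    2    2
LCS length = dp[4][6] = 2

2


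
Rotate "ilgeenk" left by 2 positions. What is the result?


Input: "ilgeenk", rotate left by 2
First 2 characters: "il"
Remaining characters: "geenk"
Concatenate remaining + first: "geenk" + "il" = "geenkil"

geenkil


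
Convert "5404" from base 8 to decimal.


Input: "5404" in base 8
Positional expansion:
  Digit '5' (value 5) x 8^3 = 2560
  Digit '4' (value 4) x 8^2 = 256
  Digit '0' (value 0) x 8^1 = 0
  Digit '4' (value 4) x 8^0 = 4
Sum = 2820

2820


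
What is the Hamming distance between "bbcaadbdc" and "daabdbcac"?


Comparing "bbcaadbdc" and "daabdbcac" position by position:
  Position 0: 'b' vs 'd' => differ
  Position 1: 'b' vs 'a' => differ
  Position 2: 'c' vs 'a' => differ
  Position 3: 'a' vs 'b' => differ
  Position 4: 'a' vs 'd' => differ
  Position 5: 'd' vs 'b' => differ
  Position 6: 'b' vs 'c' => differ
  Position 7: 'd' vs 'a' => differ
  Position 8: 'c' vs 'c' => same
Total differences (Hamming distance): 8

8


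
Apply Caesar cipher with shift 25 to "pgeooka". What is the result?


Caesar cipher: shift "pgeooka" by 25
  'p' (pos 15) + 25 = pos 14 = 'o'
  'g' (pos 6) + 25 = pos 5 = 'f'
  'e' (pos 4) + 25 = pos 3 = 'd'
  'o' (pos 14) + 25 = pos 13 = 'n'
  'o' (pos 14) + 25 = pos 13 = 'n'
  'k' (pos 10) + 25 = pos 9 = 'j'
  'a' (pos 0) + 25 = pos 25 = 'z'
Result: ofdnnjz

ofdnnjz


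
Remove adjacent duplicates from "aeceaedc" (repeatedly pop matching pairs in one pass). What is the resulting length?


Input: aeceaedc
Stack-based adjacent duplicate removal:
  Read 'a': push. Stack: a
  Read 'e': push. Stack: ae
  Read 'c': push. Stack: aec
  Read 'e': push. Stack: aece
  Read 'a': push. Stack: aecea
  Read 'e': push. Stack: aeceae
  Read 'd': push. Stack: aeceaed
  Read 'c': push. Stack: aeceaedc
Final stack: "aeceaedc" (length 8)

8


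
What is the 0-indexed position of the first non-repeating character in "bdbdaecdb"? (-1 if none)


Input: bdbdaecdb
Character frequencies:
  'a': 1
  'b': 3
  'c': 1
  'd': 3
  'e': 1
Scanning left to right for freq == 1:
  Position 0 ('b'): freq=3, skip
  Position 1 ('d'): freq=3, skip
  Position 2 ('b'): freq=3, skip
  Position 3 ('d'): freq=3, skip
  Position 4 ('a'): unique! => answer = 4

4


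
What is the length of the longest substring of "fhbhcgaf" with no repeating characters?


Input: "fhbhcgaf"
Sliding window (track last position of each char):
  Position 0 ('f'): window [0,0] length 1 -- new best
  Position 1 ('h'): window [0,1] length 2 -- new best
  Position 2 ('b'): window [0,2] length 3 -- new best
  Position 3 ('h'): repeat (last at 1), move window start to 2
  Position 3 ('h'): window [2,3] length 2
  Position 4 ('c'): window [2,4] length 3
  Position 5 ('g'): window [2,5] length 4 -- new best
  Position 6 ('a'): window [2,6] length 5 -- new best
  Position 7 ('f'): window [2,7] length 6 -- new best
Longest substring with no repeats: "bhcgaf" with length 6

6


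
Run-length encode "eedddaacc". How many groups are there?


Input: eedddaacc
Scanning for consecutive runs:
  Group 1: 'e' x 2 (positions 0-1)
  Group 2: 'd' x 3 (positions 2-4)
  Group 3: 'a' x 2 (positions 5-6)
  Group 4: 'c' x 2 (positions 7-8)
Total groups: 4

4


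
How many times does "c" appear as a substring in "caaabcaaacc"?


Searching for "c" in "caaabcaaacc"
Scanning each position:
  Position 0: "c" => MATCH
  Position 1: "a" => no
  Position 2: "a" => no
  Position 3: "a" => no
  Position 4: "b" => no
  Position 5: "c" => MATCH
  Position 6: "a" => no
  Position 7: "a" => no
  Position 8: "a" => no
  Position 9: "c" => MATCH
  Position 10: "c" => MATCH
Total occurrences: 4

4


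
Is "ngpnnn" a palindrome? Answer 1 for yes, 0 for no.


Input: ngpnnn
Reversed: nnnpgn
  Compare pos 0 ('n') with pos 5 ('n'): match
  Compare pos 1 ('g') with pos 4 ('n'): MISMATCH
  Compare pos 2 ('p') with pos 3 ('n'): MISMATCH
Result: not a palindrome

0


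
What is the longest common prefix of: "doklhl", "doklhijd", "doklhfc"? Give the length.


Words: doklhl, doklhijd, doklhfc
  Position 0: all 'd' => match
  Position 1: all 'o' => match
  Position 2: all 'k' => match
  Position 3: all 'l' => match
  Position 4: all 'h' => match
  Position 5: ('l', 'i', 'f') => mismatch, stop
LCP = "doklh" (length 5)

5


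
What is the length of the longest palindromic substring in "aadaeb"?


Input: "aadaeb"
Checking substrings for palindromes:
  [1:4] "ada" (len 3) => palindrome
  [0:2] "aa" (len 2) => palindrome
Longest palindromic substring: "ada" with length 3

3


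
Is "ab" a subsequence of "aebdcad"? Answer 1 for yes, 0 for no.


Check if "ab" is a subsequence of "aebdcad"
Greedy scan:
  Position 0 ('a'): matches sub[0] = 'a'
  Position 1 ('e'): no match needed
  Position 2 ('b'): matches sub[1] = 'b'
  Position 3 ('d'): no match needed
  Position 4 ('c'): no match needed
  Position 5 ('a'): no match needed
  Position 6 ('d'): no match needed
All 2 characters matched => is a subsequence

1


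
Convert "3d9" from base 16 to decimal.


Input: "3d9" in base 16
Positional expansion:
  Digit '3' (value 3) x 16^2 = 768
  Digit 'd' (value 13) x 16^1 = 208
  Digit '9' (value 9) x 16^0 = 9
Sum = 985

985


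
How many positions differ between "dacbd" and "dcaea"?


Comparing "dacbd" and "dcaea" position by position:
  Position 0: 'd' vs 'd' => same
  Position 1: 'a' vs 'c' => DIFFER
  Position 2: 'c' vs 'a' => DIFFER
  Position 3: 'b' vs 'e' => DIFFER
  Position 4: 'd' vs 'a' => DIFFER
Positions that differ: 4

4


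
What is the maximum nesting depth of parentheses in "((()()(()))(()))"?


Input: "((()()(()))(()))"
Tracking depth:
  Position 0 '(': depth becomes 1
  Position 1 '(': depth becomes 2
  Position 2 '(': depth becomes 3
  Position 3 ')': depth becomes 2
  Position 4 '(': depth becomes 3
  Position 5 ')': depth becomes 2
  Position 6 '(': depth becomes 3
  Position 7 '(': depth becomes 4
  Position 8 ')': depth becomes 3
  Position 9 ')': depth becomes 2
  Position 10 ')': depth becomes 1
  Position 11 '(': depth becomes 2
  Position 12 '(': depth becomes 3
  Position 13 ')': depth becomes 2
  Position 14 ')': depth becomes 1
  Position 15 ')': depth becomes 0
Maximum depth reached: 4

4


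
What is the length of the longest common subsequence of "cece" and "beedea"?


LCS of "cece" and "beedea"
DP table:
           b    e    e    d    e    a
      0    0    0    0    0    0    0
  c   0    0    0    0    0    0    0
  e   0    0    1    1    1    1    1
  c   0    0    1    1    1    1    1
  e   0    0    1    2    2    2    2
LCS length = dp[4][6] = 2

2


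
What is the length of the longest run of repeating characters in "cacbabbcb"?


Input: "cacbabbcb"
Scanning for longest run:
  Position 1 ('a'): new char, reset run to 1
  Position 2 ('c'): new char, reset run to 1
  Position 3 ('b'): new char, reset run to 1
  Position 4 ('a'): new char, reset run to 1
  Position 5 ('b'): new char, reset run to 1
  Position 6 ('b'): continues run of 'b', length=2
  Position 7 ('c'): new char, reset run to 1
  Position 8 ('b'): new char, reset run to 1
Longest run: 'b' with length 2

2


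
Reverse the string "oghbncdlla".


Input: oghbncdlla
Reading characters right to left:
  Position 9: 'a'
  Position 8: 'l'
  Position 7: 'l'
  Position 6: 'd'
  Position 5: 'c'
  Position 4: 'n'
  Position 3: 'b'
  Position 2: 'h'
  Position 1: 'g'
  Position 0: 'o'
Reversed: alldcnbhgo

alldcnbhgo


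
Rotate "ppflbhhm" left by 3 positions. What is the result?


Input: "ppflbhhm", rotate left by 3
First 3 characters: "ppf"
Remaining characters: "lbhhm"
Concatenate remaining + first: "lbhhm" + "ppf" = "lbhhmppf"

lbhhmppf


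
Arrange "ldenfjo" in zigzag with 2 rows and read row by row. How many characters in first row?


Zigzag "ldenfjo" into 2 rows:
Placing characters:
  'l' => row 0
  'd' => row 1
  'e' => row 0
  'n' => row 1
  'f' => row 0
  'j' => row 1
  'o' => row 0
Rows:
  Row 0: "lefo"
  Row 1: "dnj"
First row length: 4

4


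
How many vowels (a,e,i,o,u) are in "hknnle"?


Input: hknnle
Checking each character:
  'h' at position 0: consonant
  'k' at position 1: consonant
  'n' at position 2: consonant
  'n' at position 3: consonant
  'l' at position 4: consonant
  'e' at position 5: vowel (running total: 1)
Total vowels: 1

1


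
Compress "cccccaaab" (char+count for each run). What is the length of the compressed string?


Input: cccccaaab
Runs:
  'c' x 5 => "c5"
  'a' x 3 => "a3"
  'b' x 1 => "b1"
Compressed: "c5a3b1"
Compressed length: 6

6


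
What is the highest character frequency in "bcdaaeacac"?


Input: bcdaaeacac
Character counts:
  'a': 4
  'b': 1
  'c': 3
  'd': 1
  'e': 1
Maximum frequency: 4

4


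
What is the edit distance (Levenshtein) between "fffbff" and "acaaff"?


Computing edit distance: "fffbff" -> "acaaff"
DP table:
           a    c    a    a    f    f
      0    1    2    3    4    5    6
  f   1    1    2    3    4    4    5
  f   2    2    2    3    4    4    4
  f   3    3    3    3    4    4    4
  b   4    4    4    4    4    5    5
  f   5    5    5    5    5    4    5
  f   6    6    6    6    6    5    4
Edit distance = dp[6][6] = 4

4


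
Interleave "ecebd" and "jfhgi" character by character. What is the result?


Interleaving "ecebd" and "jfhgi":
  Position 0: 'e' from first, 'j' from second => "ej"
  Position 1: 'c' from first, 'f' from second => "cf"
  Position 2: 'e' from first, 'h' from second => "eh"
  Position 3: 'b' from first, 'g' from second => "bg"
  Position 4: 'd' from first, 'i' from second => "di"
Result: ejcfehbgdi

ejcfehbgdi


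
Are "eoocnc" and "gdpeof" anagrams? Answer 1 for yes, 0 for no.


Strings: "eoocnc", "gdpeof"
Sorted first:  ccenoo
Sorted second: defgop
Differ at position 0: 'c' vs 'd' => not anagrams

0


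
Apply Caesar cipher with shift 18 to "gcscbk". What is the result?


Caesar cipher: shift "gcscbk" by 18
  'g' (pos 6) + 18 = pos 24 = 'y'
  'c' (pos 2) + 18 = pos 20 = 'u'
  's' (pos 18) + 18 = pos 10 = 'k'
  'c' (pos 2) + 18 = pos 20 = 'u'
  'b' (pos 1) + 18 = pos 19 = 't'
  'k' (pos 10) + 18 = pos 2 = 'c'
Result: yukutc

yukutc


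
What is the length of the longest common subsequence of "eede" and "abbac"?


LCS of "eede" and "abbac"
DP table:
           a    b    b    a    c
      0    0    0    0    0    0
  e   0    0    0    0    0    0
  e   0    0    0    0    0    0
  d   0    0    0    0    0    0
  e   0    0    0    0    0    0
LCS length = dp[4][5] = 0

0


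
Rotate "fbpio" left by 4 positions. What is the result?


Input: "fbpio", rotate left by 4
First 4 characters: "fbpi"
Remaining characters: "o"
Concatenate remaining + first: "o" + "fbpi" = "ofbpi"

ofbpi


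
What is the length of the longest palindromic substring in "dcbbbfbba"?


Input: "dcbbbfbba"
Checking substrings for palindromes:
  [3:8] "bbfbb" (len 5) => palindrome
  [2:5] "bbb" (len 3) => palindrome
  [4:7] "bfb" (len 3) => palindrome
  [2:4] "bb" (len 2) => palindrome
  [3:5] "bb" (len 2) => palindrome
  [6:8] "bb" (len 2) => palindrome
Longest palindromic substring: "bbfbb" with length 5

5


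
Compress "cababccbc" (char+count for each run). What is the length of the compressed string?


Input: cababccbc
Runs:
  'c' x 1 => "c1"
  'a' x 1 => "a1"
  'b' x 1 => "b1"
  'a' x 1 => "a1"
  'b' x 1 => "b1"
  'c' x 2 => "c2"
  'b' x 1 => "b1"
  'c' x 1 => "c1"
Compressed: "c1a1b1a1b1c2b1c1"
Compressed length: 16

16


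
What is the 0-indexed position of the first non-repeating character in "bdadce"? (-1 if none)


Input: bdadce
Character frequencies:
  'a': 1
  'b': 1
  'c': 1
  'd': 2
  'e': 1
Scanning left to right for freq == 1:
  Position 0 ('b'): unique! => answer = 0

0


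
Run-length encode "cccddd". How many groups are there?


Input: cccddd
Scanning for consecutive runs:
  Group 1: 'c' x 3 (positions 0-2)
  Group 2: 'd' x 3 (positions 3-5)
Total groups: 2

2


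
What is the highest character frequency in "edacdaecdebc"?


Input: edacdaecdebc
Character counts:
  'a': 2
  'b': 1
  'c': 3
  'd': 3
  'e': 3
Maximum frequency: 3

3


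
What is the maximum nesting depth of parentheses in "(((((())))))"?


Input: "(((((())))))"
Tracking depth:
  Position 0 '(': depth becomes 1
  Position 1 '(': depth becomes 2
  Position 2 '(': depth becomes 3
  Position 3 '(': depth becomes 4
  Position 4 '(': depth becomes 5
  Position 5 '(': depth becomes 6
  Position 6 ')': depth becomes 5
  Position 7 ')': depth becomes 4
  Position 8 ')': depth becomes 3
  Position 9 ')': depth becomes 2
  Position 10 ')': depth becomes 1
  Position 11 ')': depth becomes 0
Maximum depth reached: 6

6


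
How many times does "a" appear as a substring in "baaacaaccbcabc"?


Searching for "a" in "baaacaaccbcabc"
Scanning each position:
  Position 0: "b" => no
  Position 1: "a" => MATCH
  Position 2: "a" => MATCH
  Position 3: "a" => MATCH
  Position 4: "c" => no
  Position 5: "a" => MATCH
  Position 6: "a" => MATCH
  Position 7: "c" => no
  Position 8: "c" => no
  Position 9: "b" => no
  Position 10: "c" => no
  Position 11: "a" => MATCH
  Position 12: "b" => no
  Position 13: "c" => no
Total occurrences: 6

6


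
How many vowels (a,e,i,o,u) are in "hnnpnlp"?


Input: hnnpnlp
Checking each character:
  'h' at position 0: consonant
  'n' at position 1: consonant
  'n' at position 2: consonant
  'p' at position 3: consonant
  'n' at position 4: consonant
  'l' at position 5: consonant
  'p' at position 6: consonant
Total vowels: 0

0


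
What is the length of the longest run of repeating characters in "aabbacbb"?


Input: "aabbacbb"
Scanning for longest run:
  Position 1 ('a'): continues run of 'a', length=2
  Position 2 ('b'): new char, reset run to 1
  Position 3 ('b'): continues run of 'b', length=2
  Position 4 ('a'): new char, reset run to 1
  Position 5 ('c'): new char, reset run to 1
  Position 6 ('b'): new char, reset run to 1
  Position 7 ('b'): continues run of 'b', length=2
Longest run: 'a' with length 2

2


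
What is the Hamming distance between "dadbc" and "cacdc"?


Comparing "dadbc" and "cacdc" position by position:
  Position 0: 'd' vs 'c' => differ
  Position 1: 'a' vs 'a' => same
  Position 2: 'd' vs 'c' => differ
  Position 3: 'b' vs 'd' => differ
  Position 4: 'c' vs 'c' => same
Total differences (Hamming distance): 3

3


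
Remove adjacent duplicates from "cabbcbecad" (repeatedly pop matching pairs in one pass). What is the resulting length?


Input: cabbcbecad
Stack-based adjacent duplicate removal:
  Read 'c': push. Stack: c
  Read 'a': push. Stack: ca
  Read 'b': push. Stack: cab
  Read 'b': matches stack top 'b' => pop. Stack: ca
  Read 'c': push. Stack: cac
  Read 'b': push. Stack: cacb
  Read 'e': push. Stack: cacbe
  Read 'c': push. Stack: cacbec
  Read 'a': push. Stack: cacbeca
  Read 'd': push. Stack: cacbecad
Final stack: "cacbecad" (length 8)

8


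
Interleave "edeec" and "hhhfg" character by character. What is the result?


Interleaving "edeec" and "hhhfg":
  Position 0: 'e' from first, 'h' from second => "eh"
  Position 1: 'd' from first, 'h' from second => "dh"
  Position 2: 'e' from first, 'h' from second => "eh"
  Position 3: 'e' from first, 'f' from second => "ef"
  Position 4: 'c' from first, 'g' from second => "cg"
Result: ehdhehefcg

ehdhehefcg


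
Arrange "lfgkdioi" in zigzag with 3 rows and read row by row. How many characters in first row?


Zigzag "lfgkdioi" into 3 rows:
Placing characters:
  'l' => row 0
  'f' => row 1
  'g' => row 2
  'k' => row 1
  'd' => row 0
  'i' => row 1
  'o' => row 2
  'i' => row 1
Rows:
  Row 0: "ld"
  Row 1: "fkii"
  Row 2: "go"
First row length: 2

2


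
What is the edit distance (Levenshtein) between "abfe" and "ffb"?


Computing edit distance: "abfe" -> "ffb"
DP table:
           f    f    b
      0    1    2    3
  a   1    1    2    3
  b   2    2    2    2
  f   3    2    2    3
  e   4    3    3    3
Edit distance = dp[4][3] = 3

3


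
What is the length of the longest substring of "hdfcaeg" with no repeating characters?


Input: "hdfcaeg"
Sliding window (track last position of each char):
  Position 0 ('h'): window [0,0] length 1 -- new best
  Position 1 ('d'): window [0,1] length 2 -- new best
  Position 2 ('f'): window [0,2] length 3 -- new best
  Position 3 ('c'): window [0,3] length 4 -- new best
  Position 4 ('a'): window [0,4] length 5 -- new best
  Position 5 ('e'): window [0,5] length 6 -- new best
  Position 6 ('g'): window [0,6] length 7 -- new best
Longest substring with no repeats: "hdfcaeg" with length 7

7


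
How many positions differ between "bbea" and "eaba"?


Comparing "bbea" and "eaba" position by position:
  Position 0: 'b' vs 'e' => DIFFER
  Position 1: 'b' vs 'a' => DIFFER
  Position 2: 'e' vs 'b' => DIFFER
  Position 3: 'a' vs 'a' => same
Positions that differ: 3

3


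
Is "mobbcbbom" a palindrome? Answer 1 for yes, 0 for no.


Input: mobbcbbom
Reversed: mobbcbbom
  Compare pos 0 ('m') with pos 8 ('m'): match
  Compare pos 1 ('o') with pos 7 ('o'): match
  Compare pos 2 ('b') with pos 6 ('b'): match
  Compare pos 3 ('b') with pos 5 ('b'): match
Result: palindrome

1


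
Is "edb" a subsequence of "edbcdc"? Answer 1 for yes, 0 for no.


Check if "edb" is a subsequence of "edbcdc"
Greedy scan:
  Position 0 ('e'): matches sub[0] = 'e'
  Position 1 ('d'): matches sub[1] = 'd'
  Position 2 ('b'): matches sub[2] = 'b'
  Position 3 ('c'): no match needed
  Position 4 ('d'): no match needed
  Position 5 ('c'): no match needed
All 3 characters matched => is a subsequence

1


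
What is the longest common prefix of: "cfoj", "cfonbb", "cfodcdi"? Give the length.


Words: cfoj, cfonbb, cfodcdi
  Position 0: all 'c' => match
  Position 1: all 'f' => match
  Position 2: all 'o' => match
  Position 3: ('j', 'n', 'd') => mismatch, stop
LCP = "cfo" (length 3)

3


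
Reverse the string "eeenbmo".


Input: eeenbmo
Reading characters right to left:
  Position 6: 'o'
  Position 5: 'm'
  Position 4: 'b'
  Position 3: 'n'
  Position 2: 'e'
  Position 1: 'e'
  Position 0: 'e'
Reversed: ombneee

ombneee


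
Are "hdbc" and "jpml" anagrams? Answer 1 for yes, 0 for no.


Strings: "hdbc", "jpml"
Sorted first:  bcdh
Sorted second: jlmp
Differ at position 0: 'b' vs 'j' => not anagrams

0


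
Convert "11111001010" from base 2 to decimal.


Input: "11111001010" in base 2
Positional expansion:
  Digit '1' (value 1) x 2^10 = 1024
  Digit '1' (value 1) x 2^9 = 512
  Digit '1' (value 1) x 2^8 = 256
  Digit '1' (value 1) x 2^7 = 128
  Digit '1' (value 1) x 2^6 = 64
  Digit '0' (value 0) x 2^5 = 0
  Digit '0' (value 0) x 2^4 = 0
  Digit '1' (value 1) x 2^3 = 8
  Digit '0' (value 0) x 2^2 = 0
  Digit '1' (value 1) x 2^1 = 2
  Digit '0' (value 0) x 2^0 = 0
Sum = 1994

1994


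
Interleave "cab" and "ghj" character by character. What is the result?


Interleaving "cab" and "ghj":
  Position 0: 'c' from first, 'g' from second => "cg"
  Position 1: 'a' from first, 'h' from second => "ah"
  Position 2: 'b' from first, 'j' from second => "bj"
Result: cgahbj

cgahbj


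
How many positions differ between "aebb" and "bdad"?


Comparing "aebb" and "bdad" position by position:
  Position 0: 'a' vs 'b' => DIFFER
  Position 1: 'e' vs 'd' => DIFFER
  Position 2: 'b' vs 'a' => DIFFER
  Position 3: 'b' vs 'd' => DIFFER
Positions that differ: 4

4


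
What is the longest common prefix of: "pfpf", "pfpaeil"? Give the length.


Words: pfpf, pfpaeil
  Position 0: all 'p' => match
  Position 1: all 'f' => match
  Position 2: all 'p' => match
  Position 3: ('f', 'a') => mismatch, stop
LCP = "pfp" (length 3)

3


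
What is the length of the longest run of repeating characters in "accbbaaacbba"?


Input: "accbbaaacbba"
Scanning for longest run:
  Position 1 ('c'): new char, reset run to 1
  Position 2 ('c'): continues run of 'c', length=2
  Position 3 ('b'): new char, reset run to 1
  Position 4 ('b'): continues run of 'b', length=2
  Position 5 ('a'): new char, reset run to 1
  Position 6 ('a'): continues run of 'a', length=2
  Position 7 ('a'): continues run of 'a', length=3
  Position 8 ('c'): new char, reset run to 1
  Position 9 ('b'): new char, reset run to 1
  Position 10 ('b'): continues run of 'b', length=2
  Position 11 ('a'): new char, reset run to 1
Longest run: 'a' with length 3

3


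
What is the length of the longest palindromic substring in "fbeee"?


Input: "fbeee"
Checking substrings for palindromes:
  [2:5] "eee" (len 3) => palindrome
  [2:4] "ee" (len 2) => palindrome
  [3:5] "ee" (len 2) => palindrome
Longest palindromic substring: "eee" with length 3

3


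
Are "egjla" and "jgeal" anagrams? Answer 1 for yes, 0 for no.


Strings: "egjla", "jgeal"
Sorted first:  aegjl
Sorted second: aegjl
Sorted forms match => anagrams

1


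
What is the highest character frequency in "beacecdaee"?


Input: beacecdaee
Character counts:
  'a': 2
  'b': 1
  'c': 2
  'd': 1
  'e': 4
Maximum frequency: 4

4


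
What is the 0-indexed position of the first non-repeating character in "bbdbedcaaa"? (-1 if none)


Input: bbdbedcaaa
Character frequencies:
  'a': 3
  'b': 3
  'c': 1
  'd': 2
  'e': 1
Scanning left to right for freq == 1:
  Position 0 ('b'): freq=3, skip
  Position 1 ('b'): freq=3, skip
  Position 2 ('d'): freq=2, skip
  Position 3 ('b'): freq=3, skip
  Position 4 ('e'): unique! => answer = 4

4


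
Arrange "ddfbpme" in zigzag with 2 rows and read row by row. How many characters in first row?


Zigzag "ddfbpme" into 2 rows:
Placing characters:
  'd' => row 0
  'd' => row 1
  'f' => row 0
  'b' => row 1
  'p' => row 0
  'm' => row 1
  'e' => row 0
Rows:
  Row 0: "dfpe"
  Row 1: "dbm"
First row length: 4

4


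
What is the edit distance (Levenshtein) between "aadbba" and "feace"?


Computing edit distance: "aadbba" -> "feace"
DP table:
           f    e    a    c    e
      0    1    2    3    4    5
  a   1    1    2    2    3    4
  a   2    2    2    2    3    4
  d   3    3    3    3    3    4
  b   4    4    4    4    4    4
  b   5    5    5    5    5    5
  a   6    6    6    5    6    6
Edit distance = dp[6][5] = 6

6


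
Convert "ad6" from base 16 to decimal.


Input: "ad6" in base 16
Positional expansion:
  Digit 'a' (value 10) x 16^2 = 2560
  Digit 'd' (value 13) x 16^1 = 208
  Digit '6' (value 6) x 16^0 = 6
Sum = 2774

2774


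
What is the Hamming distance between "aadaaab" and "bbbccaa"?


Comparing "aadaaab" and "bbbccaa" position by position:
  Position 0: 'a' vs 'b' => differ
  Position 1: 'a' vs 'b' => differ
  Position 2: 'd' vs 'b' => differ
  Position 3: 'a' vs 'c' => differ
  Position 4: 'a' vs 'c' => differ
  Position 5: 'a' vs 'a' => same
  Position 6: 'b' vs 'a' => differ
Total differences (Hamming distance): 6

6


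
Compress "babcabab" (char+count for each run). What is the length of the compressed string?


Input: babcabab
Runs:
  'b' x 1 => "b1"
  'a' x 1 => "a1"
  'b' x 1 => "b1"
  'c' x 1 => "c1"
  'a' x 1 => "a1"
  'b' x 1 => "b1"
  'a' x 1 => "a1"
  'b' x 1 => "b1"
Compressed: "b1a1b1c1a1b1a1b1"
Compressed length: 16

16


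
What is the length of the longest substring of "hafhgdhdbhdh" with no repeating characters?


Input: "hafhgdhdbhdh"
Sliding window (track last position of each char):
  Position 0 ('h'): window [0,0] length 1 -- new best
  Position 1 ('a'): window [0,1] length 2 -- new best
  Position 2 ('f'): window [0,2] length 3 -- new best
  Position 3 ('h'): repeat (last at 0), move window start to 1
  Position 3 ('h'): window [1,3] length 3
  Position 4 ('g'): window [1,4] length 4 -- new best
  Position 5 ('d'): window [1,5] length 5 -- new best
  Position 6 ('h'): repeat (last at 3), move window start to 4
  Position 6 ('h'): window [4,6] length 3
  Position 7 ('d'): repeat (last at 5), move window start to 6
  Position 7 ('d'): window [6,7] length 2
  Position 8 ('b'): window [6,8] length 3
  Position 9 ('h'): repeat (last at 6), move window start to 7
  Position 9 ('h'): window [7,9] length 3
  Position 10 ('d'): repeat (last at 7), move window start to 8
  Position 10 ('d'): window [8,10] length 3
  Position 11 ('h'): repeat (last at 9), move window start to 10
  Position 11 ('h'): window [10,11] length 2
Longest substring with no repeats: "afhgd" with length 5

5


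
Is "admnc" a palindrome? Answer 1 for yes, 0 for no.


Input: admnc
Reversed: cnmda
  Compare pos 0 ('a') with pos 4 ('c'): MISMATCH
  Compare pos 1 ('d') with pos 3 ('n'): MISMATCH
Result: not a palindrome

0


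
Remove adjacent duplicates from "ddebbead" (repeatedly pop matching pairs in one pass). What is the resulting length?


Input: ddebbead
Stack-based adjacent duplicate removal:
  Read 'd': push. Stack: d
  Read 'd': matches stack top 'd' => pop. Stack: (empty)
  Read 'e': push. Stack: e
  Read 'b': push. Stack: eb
  Read 'b': matches stack top 'b' => pop. Stack: e
  Read 'e': matches stack top 'e' => pop. Stack: (empty)
  Read 'a': push. Stack: a
  Read 'd': push. Stack: ad
Final stack: "ad" (length 2)

2


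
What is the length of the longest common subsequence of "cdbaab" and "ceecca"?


LCS of "cdbaab" and "ceecca"
DP table:
           c    e    e    c    c    a
      0    0    0    0    0    0    0
  c   0    1    1    1    1    1    1
  d   0    1    1    1    1    1    1
  b   0    1    1    1    1    1    1
  a   0    1    1    1    1    1    2
  a   0    1    1    1    1    1    2
  b   0    1    1    1    1    1    2
LCS length = dp[6][6] = 2

2


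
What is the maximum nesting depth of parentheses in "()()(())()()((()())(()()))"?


Input: "()()(())()()((()())(()()))"
Tracking depth:
  Position 0 '(': depth becomes 1
  Position 1 ')': depth becomes 0
  Position 2 '(': depth becomes 1
  Position 3 ')': depth becomes 0
  Position 4 '(': depth becomes 1
  Position 5 '(': depth becomes 2
  Position 6 ')': depth becomes 1
  Position 7 ')': depth becomes 0
  Position 8 '(': depth becomes 1
  Position 9 ')': depth becomes 0
  Position 10 '(': depth becomes 1
  Position 11 ')': depth becomes 0
  Position 12 '(': depth becomes 1
  Position 13 '(': depth becomes 2
  Position 14 '(': depth becomes 3
  Position 15 ')': depth becomes 2
  Position 16 '(': depth becomes 3
  Position 17 ')': depth becomes 2
  Position 18 ')': depth becomes 1
  Position 19 '(': depth becomes 2
  Position 20 '(': depth becomes 3
  Position 21 ')': depth becomes 2
  Position 22 '(': depth becomes 3
  Position 23 ')': depth becomes 2
  Position 24 ')': depth becomes 1
  Position 25 ')': depth becomes 0
Maximum depth reached: 3

3


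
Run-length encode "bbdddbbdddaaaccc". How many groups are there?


Input: bbdddbbdddaaaccc
Scanning for consecutive runs:
  Group 1: 'b' x 2 (positions 0-1)
  Group 2: 'd' x 3 (positions 2-4)
  Group 3: 'b' x 2 (positions 5-6)
  Group 4: 'd' x 3 (positions 7-9)
  Group 5: 'a' x 3 (positions 10-12)
  Group 6: 'c' x 3 (positions 13-15)
Total groups: 6

6


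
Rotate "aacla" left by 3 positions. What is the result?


Input: "aacla", rotate left by 3
First 3 characters: "aac"
Remaining characters: "la"
Concatenate remaining + first: "la" + "aac" = "laaac"

laaac


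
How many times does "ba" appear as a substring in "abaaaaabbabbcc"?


Searching for "ba" in "abaaaaabbabbcc"
Scanning each position:
  Position 0: "ab" => no
  Position 1: "ba" => MATCH
  Position 2: "aa" => no
  Position 3: "aa" => no
  Position 4: "aa" => no
  Position 5: "aa" => no
  Position 6: "ab" => no
  Position 7: "bb" => no
  Position 8: "ba" => MATCH
  Position 9: "ab" => no
  Position 10: "bb" => no
  Position 11: "bc" => no
  Position 12: "cc" => no
Total occurrences: 2

2


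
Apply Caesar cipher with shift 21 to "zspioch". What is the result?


Caesar cipher: shift "zspioch" by 21
  'z' (pos 25) + 21 = pos 20 = 'u'
  's' (pos 18) + 21 = pos 13 = 'n'
  'p' (pos 15) + 21 = pos 10 = 'k'
  'i' (pos 8) + 21 = pos 3 = 'd'
  'o' (pos 14) + 21 = pos 9 = 'j'
  'c' (pos 2) + 21 = pos 23 = 'x'
  'h' (pos 7) + 21 = pos 2 = 'c'
Result: unkdjxc

unkdjxc


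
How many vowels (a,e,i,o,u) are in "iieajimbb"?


Input: iieajimbb
Checking each character:
  'i' at position 0: vowel (running total: 1)
  'i' at position 1: vowel (running total: 2)
  'e' at position 2: vowel (running total: 3)
  'a' at position 3: vowel (running total: 4)
  'j' at position 4: consonant
  'i' at position 5: vowel (running total: 5)
  'm' at position 6: consonant
  'b' at position 7: consonant
  'b' at position 8: consonant
Total vowels: 5

5


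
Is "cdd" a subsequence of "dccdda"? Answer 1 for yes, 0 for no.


Check if "cdd" is a subsequence of "dccdda"
Greedy scan:
  Position 0 ('d'): no match needed
  Position 1 ('c'): matches sub[0] = 'c'
  Position 2 ('c'): no match needed
  Position 3 ('d'): matches sub[1] = 'd'
  Position 4 ('d'): matches sub[2] = 'd'
  Position 5 ('a'): no match needed
All 3 characters matched => is a subsequence

1


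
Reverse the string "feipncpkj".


Input: feipncpkj
Reading characters right to left:
  Position 8: 'j'
  Position 7: 'k'
  Position 6: 'p'
  Position 5: 'c'
  Position 4: 'n'
  Position 3: 'p'
  Position 2: 'i'
  Position 1: 'e'
  Position 0: 'f'
Reversed: jkpcnpief

jkpcnpief


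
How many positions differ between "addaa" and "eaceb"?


Comparing "addaa" and "eaceb" position by position:
  Position 0: 'a' vs 'e' => DIFFER
  Position 1: 'd' vs 'a' => DIFFER
  Position 2: 'd' vs 'c' => DIFFER
  Position 3: 'a' vs 'e' => DIFFER
  Position 4: 'a' vs 'b' => DIFFER
Positions that differ: 5

5


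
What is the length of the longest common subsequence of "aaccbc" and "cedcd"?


LCS of "aaccbc" and "cedcd"
DP table:
           c    e    d    c    d
      0    0    0    0    0    0
  a   0    0    0    0    0    0
  a   0    0    0    0    0    0
  c   0    1    1    1    1    1
  c   0    1    1    1    2    2
  b   0    1    1    1    2    2
  c   0    1    1    1    2    2
LCS length = dp[6][5] = 2

2


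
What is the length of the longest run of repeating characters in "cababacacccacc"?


Input: "cababacacccacc"
Scanning for longest run:
  Position 1 ('a'): new char, reset run to 1
  Position 2 ('b'): new char, reset run to 1
  Position 3 ('a'): new char, reset run to 1
  Position 4 ('b'): new char, reset run to 1
  Position 5 ('a'): new char, reset run to 1
  Position 6 ('c'): new char, reset run to 1
  Position 7 ('a'): new char, reset run to 1
  Position 8 ('c'): new char, reset run to 1
  Position 9 ('c'): continues run of 'c', length=2
  Position 10 ('c'): continues run of 'c', length=3
  Position 11 ('a'): new char, reset run to 1
  Position 12 ('c'): new char, reset run to 1
  Position 13 ('c'): continues run of 'c', length=2
Longest run: 'c' with length 3

3


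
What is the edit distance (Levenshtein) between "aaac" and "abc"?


Computing edit distance: "aaac" -> "abc"
DP table:
           a    b    c
      0    1    2    3
  a   1    0    1    2
  a   2    1    1    2
  a   3    2    2    2
  c   4    3    3    2
Edit distance = dp[4][3] = 2

2


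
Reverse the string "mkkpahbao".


Input: mkkpahbao
Reading characters right to left:
  Position 8: 'o'
  Position 7: 'a'
  Position 6: 'b'
  Position 5: 'h'
  Position 4: 'a'
  Position 3: 'p'
  Position 2: 'k'
  Position 1: 'k'
  Position 0: 'm'
Reversed: oabhapkkm

oabhapkkm


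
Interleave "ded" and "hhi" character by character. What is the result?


Interleaving "ded" and "hhi":
  Position 0: 'd' from first, 'h' from second => "dh"
  Position 1: 'e' from first, 'h' from second => "eh"
  Position 2: 'd' from first, 'i' from second => "di"
Result: dhehdi

dhehdi


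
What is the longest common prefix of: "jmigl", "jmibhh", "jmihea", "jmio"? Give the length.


Words: jmigl, jmibhh, jmihea, jmio
  Position 0: all 'j' => match
  Position 1: all 'm' => match
  Position 2: all 'i' => match
  Position 3: ('g', 'b', 'h', 'o') => mismatch, stop
LCP = "jmi" (length 3)

3
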